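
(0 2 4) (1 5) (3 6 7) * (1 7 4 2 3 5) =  (0 3 6 4) (5 7) 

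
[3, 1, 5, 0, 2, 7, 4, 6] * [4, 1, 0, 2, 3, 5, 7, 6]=[2, 1, 5, 4, 0, 6, 3, 7]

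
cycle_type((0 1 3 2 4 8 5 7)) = 8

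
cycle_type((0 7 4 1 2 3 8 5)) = 8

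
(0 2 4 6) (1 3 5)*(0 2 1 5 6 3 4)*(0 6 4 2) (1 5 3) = (0 5 3 4 1 2 6) 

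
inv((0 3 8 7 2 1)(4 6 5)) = (0 1 2 7 8 3)(4 5 6)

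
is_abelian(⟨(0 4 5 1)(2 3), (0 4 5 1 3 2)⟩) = no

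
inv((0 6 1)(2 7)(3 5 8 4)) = (0 1 6)(2 7)(3 4 8 5)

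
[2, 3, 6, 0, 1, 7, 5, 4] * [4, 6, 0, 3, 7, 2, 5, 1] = [0, 3, 5, 4, 6, 1, 2, 7]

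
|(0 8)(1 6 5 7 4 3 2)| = 14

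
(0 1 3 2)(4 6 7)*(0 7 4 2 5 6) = (0 1 3 5 6 4)(2 7)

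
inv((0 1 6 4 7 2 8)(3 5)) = (0 8 2 7 4 6 1)(3 5)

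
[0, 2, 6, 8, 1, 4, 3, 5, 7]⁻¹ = [0, 4, 1, 6, 5, 7, 2, 8, 3]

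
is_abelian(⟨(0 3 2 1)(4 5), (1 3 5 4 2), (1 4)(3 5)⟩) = no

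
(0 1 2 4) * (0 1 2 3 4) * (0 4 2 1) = (0 1 3 2 4)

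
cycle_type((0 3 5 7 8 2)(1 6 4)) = 3.6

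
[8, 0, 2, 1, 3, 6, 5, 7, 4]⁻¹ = [1, 3, 2, 4, 8, 6, 5, 7, 0]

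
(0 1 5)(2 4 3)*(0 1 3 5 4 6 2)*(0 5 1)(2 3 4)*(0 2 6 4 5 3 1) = (0 5 2 4)(1 6)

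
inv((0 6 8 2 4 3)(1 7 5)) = (0 3 4 2 8 6)(1 5 7)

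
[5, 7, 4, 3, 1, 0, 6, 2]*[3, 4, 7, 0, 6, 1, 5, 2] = [1, 2, 6, 0, 4, 3, 5, 7]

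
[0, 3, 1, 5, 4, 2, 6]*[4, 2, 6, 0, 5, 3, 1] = [4, 0, 2, 3, 5, 6, 1]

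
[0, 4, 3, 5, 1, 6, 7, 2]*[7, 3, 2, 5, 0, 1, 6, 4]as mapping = [0→7, 1→0, 2→5, 3→1, 4→3, 5→6, 6→4, 7→2]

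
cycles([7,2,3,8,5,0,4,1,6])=(0 7 1 2 3 8 6 4 5)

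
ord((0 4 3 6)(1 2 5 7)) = 4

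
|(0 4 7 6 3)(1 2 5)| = 15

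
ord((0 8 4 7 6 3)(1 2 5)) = 6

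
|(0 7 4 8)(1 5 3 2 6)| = 20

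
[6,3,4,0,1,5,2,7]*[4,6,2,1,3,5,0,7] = [0,1,3,4,6,5,2,7]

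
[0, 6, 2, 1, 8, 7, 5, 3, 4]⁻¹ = [0, 3, 2, 7, 8, 6, 1, 5, 4]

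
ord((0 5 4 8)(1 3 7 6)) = 4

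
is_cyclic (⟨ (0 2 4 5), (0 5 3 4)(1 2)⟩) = no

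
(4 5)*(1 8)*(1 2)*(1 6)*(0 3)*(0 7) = (0 3 7)(1 8 2 6)(4 5)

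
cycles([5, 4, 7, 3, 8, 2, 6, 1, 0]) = (0 5 2 7 1 4 8)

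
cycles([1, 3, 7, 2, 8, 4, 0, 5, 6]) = (0 1 3 2 7 5 4 8 6)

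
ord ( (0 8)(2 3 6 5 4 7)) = 6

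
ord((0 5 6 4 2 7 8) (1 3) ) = 14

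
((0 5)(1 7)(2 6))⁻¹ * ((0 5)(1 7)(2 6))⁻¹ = ()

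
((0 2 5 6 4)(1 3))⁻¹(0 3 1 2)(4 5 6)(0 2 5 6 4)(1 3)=(0 6 4)(1 3 5 2)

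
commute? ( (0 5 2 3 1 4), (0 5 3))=no: (0 5 2 3 1 4) * (0 5 3)=(0 3 1 4 5 2), (0 5 3) * (0 5 2 3 1 4)=(0 2 3 5 1 4)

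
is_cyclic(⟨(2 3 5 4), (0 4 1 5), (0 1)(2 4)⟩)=no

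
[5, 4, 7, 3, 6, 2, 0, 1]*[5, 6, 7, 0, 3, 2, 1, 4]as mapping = [0→2, 1→3, 2→4, 3→0, 4→1, 5→7, 6→5, 7→6]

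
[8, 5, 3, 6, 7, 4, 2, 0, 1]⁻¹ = [7, 8, 6, 2, 5, 1, 3, 4, 0]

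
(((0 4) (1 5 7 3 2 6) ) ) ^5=(0 4) (1 6 2 3 7 5) 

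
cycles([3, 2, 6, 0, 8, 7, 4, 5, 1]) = (0 3)(1 2 6 4 8)(5 7)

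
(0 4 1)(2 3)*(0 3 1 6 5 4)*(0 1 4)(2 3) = (0 1 2 4 6 5)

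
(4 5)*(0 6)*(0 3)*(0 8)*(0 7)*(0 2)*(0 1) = (0 6 3 8 7 2 1)(4 5)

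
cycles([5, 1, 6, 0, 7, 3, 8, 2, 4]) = (0 5 3)(2 6 8 4 7)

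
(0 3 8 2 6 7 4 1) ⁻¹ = (0 1 4 7 6 2 8 3) 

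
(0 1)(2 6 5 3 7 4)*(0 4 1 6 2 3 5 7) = (0 6 7 1 4 3)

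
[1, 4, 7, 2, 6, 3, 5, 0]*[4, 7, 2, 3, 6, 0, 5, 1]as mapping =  [0→7, 1→6, 2→1, 3→2, 4→5, 5→3, 6→0, 7→4]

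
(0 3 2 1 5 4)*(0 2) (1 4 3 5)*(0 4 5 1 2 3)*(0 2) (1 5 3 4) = (0 5 2 3 1) 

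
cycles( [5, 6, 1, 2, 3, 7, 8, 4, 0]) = (0 5 7 4 3 2 1 6 8) 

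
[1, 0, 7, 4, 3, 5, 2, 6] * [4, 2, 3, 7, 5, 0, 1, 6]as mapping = [0→2, 1→4, 2→6, 3→5, 4→7, 5→0, 6→3, 7→1]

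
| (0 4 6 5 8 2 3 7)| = 8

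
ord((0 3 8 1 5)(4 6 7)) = 15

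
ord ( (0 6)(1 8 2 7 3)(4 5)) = 10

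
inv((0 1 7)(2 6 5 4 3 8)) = (0 7 1)(2 8 3 4 5 6)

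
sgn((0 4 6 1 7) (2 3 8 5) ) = -1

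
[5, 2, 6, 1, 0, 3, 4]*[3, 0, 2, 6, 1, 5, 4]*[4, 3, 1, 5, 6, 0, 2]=[0, 1, 6, 4, 5, 2, 3]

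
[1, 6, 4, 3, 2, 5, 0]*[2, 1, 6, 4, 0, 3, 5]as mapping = [0→1, 1→5, 2→0, 3→4, 4→6, 5→3, 6→2]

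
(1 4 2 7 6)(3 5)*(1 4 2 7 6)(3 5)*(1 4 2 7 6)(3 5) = (1 7 4 6 2)(3 5)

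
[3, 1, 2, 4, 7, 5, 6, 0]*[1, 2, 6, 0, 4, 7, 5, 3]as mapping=[0→0, 1→2, 2→6, 3→4, 4→3, 5→7, 6→5, 7→1]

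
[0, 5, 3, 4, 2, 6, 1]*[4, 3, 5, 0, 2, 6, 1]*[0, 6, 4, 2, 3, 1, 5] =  [3, 5, 0, 4, 1, 6, 2]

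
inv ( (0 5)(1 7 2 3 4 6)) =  (0 5)(1 6 4 3 2 7)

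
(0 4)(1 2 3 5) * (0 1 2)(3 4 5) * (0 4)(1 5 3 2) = (0 3 2)(1 4 5)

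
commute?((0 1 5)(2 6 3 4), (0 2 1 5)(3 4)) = no:(0 1 5)(2 6 3 4) * (0 2 1 5)(3 4) = (0 5 2 6 4 1), (0 2 1 5)(3 4) * (0 1 5)(2 6 3 4) = (0 6 3 2 5 1)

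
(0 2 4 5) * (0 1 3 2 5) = (0 5 1 3 2 4) 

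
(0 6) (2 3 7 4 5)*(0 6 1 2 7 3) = (0 1 2) (4 5 7) 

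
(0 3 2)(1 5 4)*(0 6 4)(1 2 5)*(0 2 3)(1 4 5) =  (1 4 3)(2 6 5)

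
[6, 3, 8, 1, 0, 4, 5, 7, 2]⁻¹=[4, 3, 8, 1, 5, 6, 0, 7, 2]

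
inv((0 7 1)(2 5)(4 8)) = (0 1 7)(2 5)(4 8)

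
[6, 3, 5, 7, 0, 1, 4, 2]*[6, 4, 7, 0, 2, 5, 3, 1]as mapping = [0→3, 1→0, 2→5, 3→1, 4→6, 5→4, 6→2, 7→7]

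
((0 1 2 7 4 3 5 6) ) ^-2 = (0 5 4 2) (1 6 3 7) 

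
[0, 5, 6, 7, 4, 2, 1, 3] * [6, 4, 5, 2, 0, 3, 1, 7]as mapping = [0→6, 1→3, 2→1, 3→7, 4→0, 5→5, 6→4, 7→2]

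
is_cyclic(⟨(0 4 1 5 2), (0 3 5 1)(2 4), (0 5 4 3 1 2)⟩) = no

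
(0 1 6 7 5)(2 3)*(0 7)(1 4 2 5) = (0 4 2 3 5 7 1 6)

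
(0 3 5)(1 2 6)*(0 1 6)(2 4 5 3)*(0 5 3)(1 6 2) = (0 1 4 3)(2 5 6)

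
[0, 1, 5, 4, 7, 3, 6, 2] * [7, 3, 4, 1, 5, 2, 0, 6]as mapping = [0→7, 1→3, 2→2, 3→5, 4→6, 5→1, 6→0, 7→4]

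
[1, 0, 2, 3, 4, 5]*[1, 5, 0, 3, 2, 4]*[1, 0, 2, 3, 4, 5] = [5, 0, 1, 3, 2, 4]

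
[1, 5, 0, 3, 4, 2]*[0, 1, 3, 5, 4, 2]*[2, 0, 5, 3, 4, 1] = [0, 5, 2, 1, 4, 3]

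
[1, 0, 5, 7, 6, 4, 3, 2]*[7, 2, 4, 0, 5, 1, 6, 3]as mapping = [0→2, 1→7, 2→1, 3→3, 4→6, 5→5, 6→0, 7→4]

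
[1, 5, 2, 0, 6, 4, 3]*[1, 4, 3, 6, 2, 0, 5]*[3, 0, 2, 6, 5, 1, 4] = [5, 3, 6, 0, 1, 2, 4]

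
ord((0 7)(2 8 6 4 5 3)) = 6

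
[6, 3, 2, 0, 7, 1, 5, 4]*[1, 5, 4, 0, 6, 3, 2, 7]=[2, 0, 4, 1, 7, 5, 3, 6]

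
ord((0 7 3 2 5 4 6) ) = 7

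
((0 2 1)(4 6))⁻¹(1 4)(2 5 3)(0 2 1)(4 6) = (0 6)(1 5 3)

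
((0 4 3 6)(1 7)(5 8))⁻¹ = (0 6 3 4)(1 7)(5 8)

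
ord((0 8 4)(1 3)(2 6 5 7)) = 12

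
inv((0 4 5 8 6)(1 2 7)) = (0 6 8 5 4)(1 7 2)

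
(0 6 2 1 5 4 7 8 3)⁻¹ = (0 3 8 7 4 5 1 2 6)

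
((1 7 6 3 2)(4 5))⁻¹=(1 2 3 6 7)(4 5)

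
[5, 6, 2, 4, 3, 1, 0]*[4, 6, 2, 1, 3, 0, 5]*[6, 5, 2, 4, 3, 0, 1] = [6, 0, 2, 4, 5, 1, 3]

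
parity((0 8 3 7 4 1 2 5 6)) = even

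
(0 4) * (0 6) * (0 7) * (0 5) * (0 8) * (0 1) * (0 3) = (0 4 6 7 5 8 1 3)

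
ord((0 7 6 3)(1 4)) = 4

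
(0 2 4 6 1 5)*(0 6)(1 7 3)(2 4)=(0 4)(1 5 6 7 3)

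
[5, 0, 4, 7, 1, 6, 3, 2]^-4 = [7, 3, 5, 1, 6, 2, 4, 0]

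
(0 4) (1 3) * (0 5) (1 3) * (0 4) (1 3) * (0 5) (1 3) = (0 5 4) 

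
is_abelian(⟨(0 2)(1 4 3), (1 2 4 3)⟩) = no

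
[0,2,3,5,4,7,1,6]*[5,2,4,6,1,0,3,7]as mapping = [0→5,1→4,2→6,3→0,4→1,5→7,6→2,7→3]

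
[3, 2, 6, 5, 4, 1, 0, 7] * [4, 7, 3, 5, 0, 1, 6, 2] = [5, 3, 6, 1, 0, 7, 4, 2]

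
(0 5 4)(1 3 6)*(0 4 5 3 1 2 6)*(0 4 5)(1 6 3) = (0 1 6 2 3 4 5)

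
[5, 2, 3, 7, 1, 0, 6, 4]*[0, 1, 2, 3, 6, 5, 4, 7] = [5, 2, 3, 7, 1, 0, 4, 6]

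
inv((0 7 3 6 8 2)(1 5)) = (0 2 8 6 3 7)(1 5)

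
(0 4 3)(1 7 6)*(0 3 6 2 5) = (0 4 6 1 7 2 5)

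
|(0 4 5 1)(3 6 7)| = 12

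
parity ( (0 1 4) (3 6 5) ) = even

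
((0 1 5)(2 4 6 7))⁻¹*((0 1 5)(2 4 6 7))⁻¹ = (0 1 5)(2 6)(4 7)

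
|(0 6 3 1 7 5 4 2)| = 8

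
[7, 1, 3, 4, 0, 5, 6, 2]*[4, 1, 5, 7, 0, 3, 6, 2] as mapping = [0→2, 1→1, 2→7, 3→0, 4→4, 5→3, 6→6, 7→5] 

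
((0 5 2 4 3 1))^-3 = (0 4)(1 2)(3 5)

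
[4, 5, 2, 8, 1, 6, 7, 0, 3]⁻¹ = [7, 4, 2, 8, 0, 1, 5, 6, 3]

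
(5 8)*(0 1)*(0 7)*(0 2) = (0 1 7 2)(5 8)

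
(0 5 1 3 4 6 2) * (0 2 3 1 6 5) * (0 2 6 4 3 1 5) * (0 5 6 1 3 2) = (1 6 3 2)(4 5)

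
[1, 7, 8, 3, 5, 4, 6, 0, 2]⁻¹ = [7, 0, 8, 3, 5, 4, 6, 1, 2]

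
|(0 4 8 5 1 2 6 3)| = 8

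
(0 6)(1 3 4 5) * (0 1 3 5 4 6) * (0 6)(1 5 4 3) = (0 6 5 1 4 3)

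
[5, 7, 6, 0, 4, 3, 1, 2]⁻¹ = [3, 6, 7, 5, 4, 0, 2, 1]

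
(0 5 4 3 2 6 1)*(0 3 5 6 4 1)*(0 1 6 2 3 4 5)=(0 2 5 6 1 4)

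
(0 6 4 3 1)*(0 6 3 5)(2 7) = (0 3 1 6 4 5)(2 7)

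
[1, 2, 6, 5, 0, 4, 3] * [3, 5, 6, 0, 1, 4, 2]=[5, 6, 2, 4, 3, 1, 0]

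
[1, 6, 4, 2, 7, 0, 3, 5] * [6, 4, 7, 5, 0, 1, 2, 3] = [4, 2, 0, 7, 3, 6, 5, 1]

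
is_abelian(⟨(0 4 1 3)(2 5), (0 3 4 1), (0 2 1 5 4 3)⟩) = no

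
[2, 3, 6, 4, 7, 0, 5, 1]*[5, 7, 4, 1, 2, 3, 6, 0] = [4, 1, 6, 2, 0, 5, 3, 7]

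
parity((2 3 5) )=even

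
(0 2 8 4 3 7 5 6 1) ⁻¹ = (0 1 6 5 7 3 4 8 2) 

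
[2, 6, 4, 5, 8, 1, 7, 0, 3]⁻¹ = [7, 5, 0, 8, 2, 3, 1, 6, 4]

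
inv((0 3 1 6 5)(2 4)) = (0 5 6 1 3)(2 4)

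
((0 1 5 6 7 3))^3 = (0 6)(1 7)(3 5)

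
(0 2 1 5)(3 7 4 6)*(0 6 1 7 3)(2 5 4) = (0 5 6)(1 4)(2 7)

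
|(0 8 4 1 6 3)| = 6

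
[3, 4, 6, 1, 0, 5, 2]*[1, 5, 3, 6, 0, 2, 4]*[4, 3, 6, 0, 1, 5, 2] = [2, 4, 1, 5, 3, 6, 0]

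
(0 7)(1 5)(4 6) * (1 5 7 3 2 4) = (0 3 2 4 6 1 7)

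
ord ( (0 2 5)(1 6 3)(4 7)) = 6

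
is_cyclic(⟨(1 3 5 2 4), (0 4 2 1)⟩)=no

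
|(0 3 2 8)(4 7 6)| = 12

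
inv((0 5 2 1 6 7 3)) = (0 3 7 6 1 2 5)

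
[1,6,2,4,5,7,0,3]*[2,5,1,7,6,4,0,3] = [5,0,1,6,4,3,2,7]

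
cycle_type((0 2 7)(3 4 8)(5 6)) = 2.3^2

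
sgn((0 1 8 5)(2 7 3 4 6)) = -1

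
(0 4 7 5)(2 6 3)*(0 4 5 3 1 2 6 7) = (0 5 4)(1 2 7 3 6)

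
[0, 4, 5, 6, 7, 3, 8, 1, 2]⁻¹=[0, 7, 8, 5, 1, 2, 3, 4, 6]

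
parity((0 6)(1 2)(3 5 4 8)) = odd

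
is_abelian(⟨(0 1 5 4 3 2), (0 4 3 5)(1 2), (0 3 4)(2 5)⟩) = no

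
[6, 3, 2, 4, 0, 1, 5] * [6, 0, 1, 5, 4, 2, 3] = [3, 5, 1, 4, 6, 0, 2]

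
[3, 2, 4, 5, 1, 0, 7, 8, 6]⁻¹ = [5, 4, 1, 0, 2, 3, 8, 6, 7]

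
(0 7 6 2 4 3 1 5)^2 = (0 6 4 1)(2 3 5 7)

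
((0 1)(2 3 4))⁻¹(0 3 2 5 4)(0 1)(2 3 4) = (1 4 3 5 2)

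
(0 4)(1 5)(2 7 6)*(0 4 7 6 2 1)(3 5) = (0 7 2 6 1 3 5)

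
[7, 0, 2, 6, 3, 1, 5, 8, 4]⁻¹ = [1, 5, 2, 4, 8, 6, 3, 0, 7]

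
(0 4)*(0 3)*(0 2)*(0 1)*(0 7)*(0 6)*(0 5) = (0 4 3 2 1 7 6 5)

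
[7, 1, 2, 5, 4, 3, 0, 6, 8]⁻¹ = [6, 1, 2, 5, 4, 3, 7, 0, 8]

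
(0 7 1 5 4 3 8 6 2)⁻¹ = (0 2 6 8 3 4 5 1 7)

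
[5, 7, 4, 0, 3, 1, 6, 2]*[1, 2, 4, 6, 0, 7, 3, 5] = [7, 5, 0, 1, 6, 2, 3, 4]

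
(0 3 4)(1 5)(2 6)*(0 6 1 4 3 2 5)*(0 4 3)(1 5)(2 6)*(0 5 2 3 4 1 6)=(3 5 4)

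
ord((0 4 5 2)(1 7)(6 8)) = 4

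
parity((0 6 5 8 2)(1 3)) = odd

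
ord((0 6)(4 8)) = 2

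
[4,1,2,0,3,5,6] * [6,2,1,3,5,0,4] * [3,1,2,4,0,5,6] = [5,2,1,6,4,3,0]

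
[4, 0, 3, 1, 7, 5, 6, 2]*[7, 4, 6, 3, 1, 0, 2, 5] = [1, 7, 3, 4, 5, 0, 2, 6]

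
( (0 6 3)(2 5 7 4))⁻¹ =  (0 3 6)(2 4 7 5)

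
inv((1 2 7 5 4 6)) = (1 6 4 5 7 2)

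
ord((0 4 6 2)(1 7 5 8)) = 4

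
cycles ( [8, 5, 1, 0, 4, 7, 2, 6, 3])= (0 8 3)(1 5 7 6 2)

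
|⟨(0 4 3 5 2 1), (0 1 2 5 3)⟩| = 720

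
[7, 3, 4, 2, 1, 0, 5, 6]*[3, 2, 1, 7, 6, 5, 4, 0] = [0, 7, 6, 1, 2, 3, 5, 4]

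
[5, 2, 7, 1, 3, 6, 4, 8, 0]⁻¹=[8, 3, 1, 4, 6, 0, 5, 2, 7]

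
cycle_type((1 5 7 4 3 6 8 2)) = 8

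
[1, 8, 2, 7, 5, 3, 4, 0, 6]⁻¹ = [7, 0, 2, 5, 6, 4, 8, 3, 1]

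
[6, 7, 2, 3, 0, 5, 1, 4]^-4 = [6, 7, 2, 3, 0, 5, 1, 4]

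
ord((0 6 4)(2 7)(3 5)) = 6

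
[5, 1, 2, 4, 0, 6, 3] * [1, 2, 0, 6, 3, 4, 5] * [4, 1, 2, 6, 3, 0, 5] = [3, 2, 4, 6, 1, 0, 5]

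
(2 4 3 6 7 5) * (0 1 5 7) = (0 1 5 2 4 3 6)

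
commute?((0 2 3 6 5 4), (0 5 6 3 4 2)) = no:(0 2 3 6 5 4) * (0 5 6 3 4 2) = (2 4 5), (0 5 6 3 4 2) * (0 2 3 6 5 4) = (0 4 3)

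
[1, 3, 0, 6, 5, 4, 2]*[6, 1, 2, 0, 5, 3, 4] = [1, 0, 6, 4, 3, 5, 2]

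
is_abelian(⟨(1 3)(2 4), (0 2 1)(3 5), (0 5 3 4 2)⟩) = no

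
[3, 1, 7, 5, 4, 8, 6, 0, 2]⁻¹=[7, 1, 8, 0, 4, 3, 6, 2, 5]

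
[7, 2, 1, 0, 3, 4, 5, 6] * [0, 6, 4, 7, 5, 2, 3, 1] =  [1, 4, 6, 0, 7, 5, 2, 3]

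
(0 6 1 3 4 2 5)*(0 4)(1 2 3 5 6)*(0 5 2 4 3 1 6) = (0 6 4 1 2)(3 5)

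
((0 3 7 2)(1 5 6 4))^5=(0 3 7 2)(1 5 6 4)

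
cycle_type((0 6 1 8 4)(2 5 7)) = 3.5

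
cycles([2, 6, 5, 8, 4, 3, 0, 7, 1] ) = (0 2 5 3 8 1 6)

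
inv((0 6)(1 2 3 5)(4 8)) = (0 6)(1 5 3 2)(4 8)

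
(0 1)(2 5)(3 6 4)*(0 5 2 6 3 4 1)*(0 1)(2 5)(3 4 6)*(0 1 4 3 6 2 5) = (0 4 2)(1 5 6)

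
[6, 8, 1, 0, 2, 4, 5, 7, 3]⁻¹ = [3, 2, 4, 8, 5, 6, 0, 7, 1]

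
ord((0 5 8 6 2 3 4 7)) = 8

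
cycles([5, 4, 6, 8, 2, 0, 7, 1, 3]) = (0 5)(1 4 2 6 7)(3 8)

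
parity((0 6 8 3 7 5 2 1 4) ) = even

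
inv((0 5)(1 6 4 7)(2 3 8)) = (0 5)(1 7 4 6)(2 8 3)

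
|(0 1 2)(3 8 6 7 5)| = 15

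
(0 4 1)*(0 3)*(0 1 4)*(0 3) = (0 3 1)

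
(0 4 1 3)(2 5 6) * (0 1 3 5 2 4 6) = (0 6 4 3 1 5)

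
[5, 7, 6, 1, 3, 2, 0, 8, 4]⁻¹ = [6, 3, 5, 4, 8, 0, 2, 1, 7]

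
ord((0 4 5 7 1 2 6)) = 7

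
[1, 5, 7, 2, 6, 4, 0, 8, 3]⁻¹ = [6, 0, 3, 8, 5, 1, 4, 2, 7]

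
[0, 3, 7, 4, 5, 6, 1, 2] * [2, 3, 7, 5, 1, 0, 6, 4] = [2, 5, 4, 1, 0, 6, 3, 7]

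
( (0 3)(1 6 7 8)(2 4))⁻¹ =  (0 3)(1 8 7 6)(2 4)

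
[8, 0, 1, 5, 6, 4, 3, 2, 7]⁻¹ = [1, 2, 7, 6, 5, 3, 4, 8, 0]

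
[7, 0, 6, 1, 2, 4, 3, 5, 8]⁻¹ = [1, 3, 4, 6, 5, 7, 2, 0, 8]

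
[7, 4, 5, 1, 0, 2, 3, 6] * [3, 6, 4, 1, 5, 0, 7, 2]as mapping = [0→2, 1→5, 2→0, 3→6, 4→3, 5→4, 6→1, 7→7]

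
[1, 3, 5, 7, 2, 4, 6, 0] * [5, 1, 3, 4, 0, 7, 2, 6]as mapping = [0→1, 1→4, 2→7, 3→6, 4→3, 5→0, 6→2, 7→5]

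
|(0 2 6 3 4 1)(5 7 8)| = 6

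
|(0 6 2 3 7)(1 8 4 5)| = 20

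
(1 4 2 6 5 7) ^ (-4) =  (1 2 5) (4 6 7) 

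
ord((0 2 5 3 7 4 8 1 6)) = 9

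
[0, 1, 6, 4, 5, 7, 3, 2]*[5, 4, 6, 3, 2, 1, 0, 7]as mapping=[0→5, 1→4, 2→0, 3→2, 4→1, 5→7, 6→3, 7→6]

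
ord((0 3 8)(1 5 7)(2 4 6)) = 3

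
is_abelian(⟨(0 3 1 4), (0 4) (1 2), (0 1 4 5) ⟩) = no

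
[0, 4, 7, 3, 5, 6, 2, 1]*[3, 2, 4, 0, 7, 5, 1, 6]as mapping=[0→3, 1→7, 2→6, 3→0, 4→5, 5→1, 6→4, 7→2]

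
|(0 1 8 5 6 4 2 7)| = 8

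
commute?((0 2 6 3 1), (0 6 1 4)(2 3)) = no:(0 2 6 3 1) * (0 6 1 4)(2 3) = (0 3 4)(1 6 2), (0 6 1 4)(2 3) * (0 2 6 3 1) = (0 3 6)(1 4 2)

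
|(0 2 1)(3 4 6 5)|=12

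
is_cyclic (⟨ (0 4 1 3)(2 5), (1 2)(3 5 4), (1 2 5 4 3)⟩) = no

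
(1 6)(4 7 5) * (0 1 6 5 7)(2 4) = (0 1 5 2 4)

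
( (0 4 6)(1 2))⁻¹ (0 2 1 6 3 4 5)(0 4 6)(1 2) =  (0 3 6 5 4 1 2)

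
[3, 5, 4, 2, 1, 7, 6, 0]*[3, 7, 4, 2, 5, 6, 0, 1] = [2, 6, 5, 4, 7, 1, 0, 3]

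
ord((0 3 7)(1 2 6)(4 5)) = 6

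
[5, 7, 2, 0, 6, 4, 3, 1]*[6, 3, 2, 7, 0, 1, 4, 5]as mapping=[0→1, 1→5, 2→2, 3→6, 4→4, 5→0, 6→7, 7→3]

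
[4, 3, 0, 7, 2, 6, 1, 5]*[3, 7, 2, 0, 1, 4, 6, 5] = [1, 0, 3, 5, 2, 6, 7, 4]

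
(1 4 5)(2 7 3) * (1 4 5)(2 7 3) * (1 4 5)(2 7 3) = ()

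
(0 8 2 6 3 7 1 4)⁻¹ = (0 4 1 7 3 6 2 8)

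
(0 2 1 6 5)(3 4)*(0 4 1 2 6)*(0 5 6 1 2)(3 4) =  (0 1 5 3 2)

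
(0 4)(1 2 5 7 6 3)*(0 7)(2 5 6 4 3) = (0 3 1 5)(2 6)(4 7)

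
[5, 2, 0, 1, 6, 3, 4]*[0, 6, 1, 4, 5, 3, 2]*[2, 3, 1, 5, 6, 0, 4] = [5, 3, 2, 4, 1, 6, 0]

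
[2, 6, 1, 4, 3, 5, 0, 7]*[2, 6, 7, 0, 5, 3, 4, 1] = [7, 4, 6, 5, 0, 3, 2, 1]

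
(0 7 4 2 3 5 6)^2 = (0 4 3 6 7 2 5)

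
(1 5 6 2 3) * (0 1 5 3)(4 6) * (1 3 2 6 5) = (0 3 1 2)(4 5)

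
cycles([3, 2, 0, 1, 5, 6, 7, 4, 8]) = (0 3 1 2)(4 5 6 7)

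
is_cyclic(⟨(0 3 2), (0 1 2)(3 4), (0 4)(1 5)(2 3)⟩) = no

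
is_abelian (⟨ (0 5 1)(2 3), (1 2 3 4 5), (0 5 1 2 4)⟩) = no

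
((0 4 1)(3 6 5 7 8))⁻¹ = (0 1 4)(3 8 7 5 6)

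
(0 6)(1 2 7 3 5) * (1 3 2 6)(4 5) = (0 1 6)(2 7)(3 4 5)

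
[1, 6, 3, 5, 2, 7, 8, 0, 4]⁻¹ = [7, 0, 4, 2, 8, 3, 1, 5, 6]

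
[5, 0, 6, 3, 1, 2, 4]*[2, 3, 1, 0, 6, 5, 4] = [5, 2, 4, 0, 3, 1, 6]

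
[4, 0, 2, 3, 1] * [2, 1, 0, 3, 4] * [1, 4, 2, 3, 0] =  [0, 2, 1, 3, 4]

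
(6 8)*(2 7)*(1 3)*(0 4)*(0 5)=(0 4 5)(1 3)(2 7)(6 8)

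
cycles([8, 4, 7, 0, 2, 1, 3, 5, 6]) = (0 8 6 3)(1 4 2 7 5)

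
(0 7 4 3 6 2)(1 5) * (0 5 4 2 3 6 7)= (1 4 6 3 7 2 5)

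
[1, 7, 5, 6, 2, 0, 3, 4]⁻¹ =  [5, 0, 4, 6, 7, 2, 3, 1]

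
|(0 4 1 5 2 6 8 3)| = 8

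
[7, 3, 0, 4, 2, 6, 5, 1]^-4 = [1, 4, 7, 2, 0, 5, 6, 3]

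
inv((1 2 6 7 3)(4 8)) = (1 3 7 6 2)(4 8)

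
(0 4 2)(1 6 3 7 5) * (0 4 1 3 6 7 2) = (0 1 7 5 3 2 4)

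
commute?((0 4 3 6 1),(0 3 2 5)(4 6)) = no:(0 4 3 6 1)*(0 3 2 5)(4 6) = (0 6 1 3 4 2 5),(0 3 2 5)(4 6)*(0 4 3 6 1) = (0 6 3 2 5 4 1)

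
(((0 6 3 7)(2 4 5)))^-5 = (0 7 3 6)(2 4 5)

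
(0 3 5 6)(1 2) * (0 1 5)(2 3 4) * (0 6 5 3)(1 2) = (0 4 1)(2 3 6)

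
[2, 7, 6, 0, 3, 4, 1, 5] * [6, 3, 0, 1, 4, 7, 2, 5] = [0, 5, 2, 6, 1, 4, 3, 7]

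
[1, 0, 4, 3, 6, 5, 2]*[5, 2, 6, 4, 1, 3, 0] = [2, 5, 1, 4, 0, 3, 6]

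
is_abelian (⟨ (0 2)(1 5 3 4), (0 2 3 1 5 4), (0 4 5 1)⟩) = no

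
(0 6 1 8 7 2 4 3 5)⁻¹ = (0 5 3 4 2 7 8 1 6)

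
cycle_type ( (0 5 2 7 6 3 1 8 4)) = 9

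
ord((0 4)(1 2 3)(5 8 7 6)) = 12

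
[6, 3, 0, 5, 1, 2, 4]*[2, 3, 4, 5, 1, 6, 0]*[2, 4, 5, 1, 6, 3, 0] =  [2, 3, 5, 0, 1, 6, 4]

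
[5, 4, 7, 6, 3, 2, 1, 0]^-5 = [7, 6, 5, 4, 1, 0, 3, 2]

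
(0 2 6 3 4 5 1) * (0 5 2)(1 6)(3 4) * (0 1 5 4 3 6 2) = (0 1 4)(2 5)(3 6)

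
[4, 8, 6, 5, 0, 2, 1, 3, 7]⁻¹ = [4, 6, 5, 7, 0, 3, 2, 8, 1]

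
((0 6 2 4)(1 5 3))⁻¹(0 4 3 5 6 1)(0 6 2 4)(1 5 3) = (0 1 3 2 5 6)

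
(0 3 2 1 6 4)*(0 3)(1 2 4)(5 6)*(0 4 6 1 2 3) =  (0 4)(1 5)(2 3 6)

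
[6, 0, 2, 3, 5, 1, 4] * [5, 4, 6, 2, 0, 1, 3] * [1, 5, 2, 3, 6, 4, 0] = [3, 4, 0, 2, 5, 6, 1]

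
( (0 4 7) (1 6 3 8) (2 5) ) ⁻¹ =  (0 7 4) (1 8 3 6) (2 5) 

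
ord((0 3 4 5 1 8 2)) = 7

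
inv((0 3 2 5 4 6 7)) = (0 7 6 4 5 2 3)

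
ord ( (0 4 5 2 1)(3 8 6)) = 15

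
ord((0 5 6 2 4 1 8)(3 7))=14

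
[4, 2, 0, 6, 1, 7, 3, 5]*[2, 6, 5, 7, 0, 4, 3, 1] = [0, 5, 2, 3, 6, 1, 7, 4]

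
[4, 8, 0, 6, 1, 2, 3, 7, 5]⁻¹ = [2, 4, 5, 6, 0, 8, 3, 7, 1]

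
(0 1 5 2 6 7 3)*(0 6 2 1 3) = (0 3 6 7)(1 5)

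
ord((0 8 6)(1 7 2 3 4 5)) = 6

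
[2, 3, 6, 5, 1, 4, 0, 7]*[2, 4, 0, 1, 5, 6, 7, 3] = [0, 1, 7, 6, 4, 5, 2, 3]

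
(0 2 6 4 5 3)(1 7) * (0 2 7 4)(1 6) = (0 7 6)(1 4 5 3 2)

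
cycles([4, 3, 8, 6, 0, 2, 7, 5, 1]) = (0 4)(1 3 6 7 5 2 8)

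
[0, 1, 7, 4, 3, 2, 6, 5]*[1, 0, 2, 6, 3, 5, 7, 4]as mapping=[0→1, 1→0, 2→4, 3→3, 4→6, 5→2, 6→7, 7→5]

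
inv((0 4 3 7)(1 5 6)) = (0 7 3 4)(1 6 5)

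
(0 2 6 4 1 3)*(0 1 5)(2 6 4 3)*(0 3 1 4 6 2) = (0 2 6 1)(3 4 5)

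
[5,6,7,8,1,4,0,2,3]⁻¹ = [6,4,7,8,5,0,1,2,3]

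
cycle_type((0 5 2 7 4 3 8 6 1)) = 9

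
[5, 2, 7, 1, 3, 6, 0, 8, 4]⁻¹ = [6, 3, 1, 4, 8, 0, 5, 2, 7]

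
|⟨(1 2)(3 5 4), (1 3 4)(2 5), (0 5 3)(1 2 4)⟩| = 720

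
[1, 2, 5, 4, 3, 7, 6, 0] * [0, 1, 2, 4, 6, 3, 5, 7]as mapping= [0→1, 1→2, 2→3, 3→6, 4→4, 5→7, 6→5, 7→0]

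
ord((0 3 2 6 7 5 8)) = 7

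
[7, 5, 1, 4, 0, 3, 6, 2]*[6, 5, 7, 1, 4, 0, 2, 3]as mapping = [0→3, 1→0, 2→5, 3→4, 4→6, 5→1, 6→2, 7→7]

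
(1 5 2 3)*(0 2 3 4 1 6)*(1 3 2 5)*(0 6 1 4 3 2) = (0 5)(1 4 2 3)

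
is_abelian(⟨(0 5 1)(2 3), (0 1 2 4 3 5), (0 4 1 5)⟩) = no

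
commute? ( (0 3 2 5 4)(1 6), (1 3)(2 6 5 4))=no: (0 3 2 5 4)(1 6) * (1 3)(2 6 5 4)=(0 1 5 2 4)(3 6), (1 3)(2 6 5 4) * (0 3 2 5 4)(1 6)=(0 3 6 4 5)(1 2)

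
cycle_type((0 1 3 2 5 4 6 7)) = 8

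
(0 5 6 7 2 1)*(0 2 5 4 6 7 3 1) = (0 4 6 3 1 2)(5 7)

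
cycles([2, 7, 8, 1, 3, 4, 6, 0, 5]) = (0 2 8 5 4 3 1 7)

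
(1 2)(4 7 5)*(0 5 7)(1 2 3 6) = (0 5 4)(1 3 6)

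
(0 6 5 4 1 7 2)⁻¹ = (0 2 7 1 4 5 6)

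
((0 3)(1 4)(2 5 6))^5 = (0 3)(1 4)(2 6 5)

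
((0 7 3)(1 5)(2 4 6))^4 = (0 7 3)(2 4 6)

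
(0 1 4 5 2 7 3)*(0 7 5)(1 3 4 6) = (0 3 7 4)(1 6)(2 5)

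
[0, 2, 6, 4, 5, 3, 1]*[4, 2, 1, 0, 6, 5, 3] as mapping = [0→4, 1→1, 2→3, 3→6, 4→5, 5→0, 6→2] 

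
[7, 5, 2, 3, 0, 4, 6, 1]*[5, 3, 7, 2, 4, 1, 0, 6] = [6, 1, 7, 2, 5, 4, 0, 3]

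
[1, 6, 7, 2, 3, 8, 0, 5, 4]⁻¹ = [6, 0, 3, 4, 8, 7, 1, 2, 5]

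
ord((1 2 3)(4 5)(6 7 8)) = 6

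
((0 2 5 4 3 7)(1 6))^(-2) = (0 3 5)(2 7 4)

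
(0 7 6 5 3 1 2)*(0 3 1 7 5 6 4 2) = (0 5 1) (2 3 7 4) 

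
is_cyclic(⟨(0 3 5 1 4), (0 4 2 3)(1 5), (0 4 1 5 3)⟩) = no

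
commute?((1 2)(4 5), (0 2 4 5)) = no:(1 2)(4 5)*(0 2 4 5) = (0 2 1 4), (0 2 4 5)*(1 2)(4 5) = (0 1 2 5)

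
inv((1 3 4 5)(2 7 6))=(1 5 4 3)(2 6 7)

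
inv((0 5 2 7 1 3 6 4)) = (0 4 6 3 1 7 2 5)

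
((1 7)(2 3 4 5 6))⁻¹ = (1 7)(2 6 5 4 3)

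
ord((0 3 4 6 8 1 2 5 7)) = 9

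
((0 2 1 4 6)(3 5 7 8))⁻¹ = (0 6 4 1 2)(3 8 7 5)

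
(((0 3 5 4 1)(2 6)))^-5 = (2 6)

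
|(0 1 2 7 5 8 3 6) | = 8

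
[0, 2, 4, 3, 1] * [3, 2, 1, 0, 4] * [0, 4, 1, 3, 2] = [3, 4, 2, 0, 1]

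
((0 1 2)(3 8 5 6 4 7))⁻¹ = (0 2 1)(3 7 4 6 5 8)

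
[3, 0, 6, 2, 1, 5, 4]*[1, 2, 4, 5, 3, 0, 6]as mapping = [0→5, 1→1, 2→6, 3→4, 4→2, 5→0, 6→3]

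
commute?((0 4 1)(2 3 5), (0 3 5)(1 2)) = no:(0 4 1)(2 3 5)*(0 3 5)(1 2) = (0 4 2 5 1 3), (0 3 5)(1 2)*(0 4 1)(2 3 5) = (0 5 4 1 3 2)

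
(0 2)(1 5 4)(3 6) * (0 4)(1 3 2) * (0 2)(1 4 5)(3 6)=(0 4 6)(2 5)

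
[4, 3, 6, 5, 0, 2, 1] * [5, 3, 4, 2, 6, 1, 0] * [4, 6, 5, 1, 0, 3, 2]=[2, 5, 4, 6, 3, 0, 1]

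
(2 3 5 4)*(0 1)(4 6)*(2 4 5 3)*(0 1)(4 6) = (4 6 5)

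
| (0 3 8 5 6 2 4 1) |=8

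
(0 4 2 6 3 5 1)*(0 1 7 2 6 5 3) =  (0 4 6)(2 5 7)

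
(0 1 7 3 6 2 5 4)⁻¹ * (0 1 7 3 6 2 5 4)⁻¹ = (0 5 6 7)(1 4 2 3)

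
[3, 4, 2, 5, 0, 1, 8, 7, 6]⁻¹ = [4, 5, 2, 0, 1, 3, 8, 7, 6]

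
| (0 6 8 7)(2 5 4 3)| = 4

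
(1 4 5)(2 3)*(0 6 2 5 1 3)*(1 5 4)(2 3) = (0 6 3 4 5 2)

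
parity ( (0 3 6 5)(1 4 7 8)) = even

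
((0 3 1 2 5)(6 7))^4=(0 5 2 1 3)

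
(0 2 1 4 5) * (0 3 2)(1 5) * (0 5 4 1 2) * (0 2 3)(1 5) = (0 1 5)(2 4 3)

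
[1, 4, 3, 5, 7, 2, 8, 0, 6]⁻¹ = [7, 0, 5, 2, 1, 3, 8, 4, 6]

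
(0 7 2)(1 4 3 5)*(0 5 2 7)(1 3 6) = (1 4 6)(2 5 3)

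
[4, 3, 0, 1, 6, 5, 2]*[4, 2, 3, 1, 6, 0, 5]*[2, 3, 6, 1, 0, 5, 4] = [4, 3, 0, 6, 5, 2, 1]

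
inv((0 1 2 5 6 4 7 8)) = (0 8 7 4 6 5 2 1)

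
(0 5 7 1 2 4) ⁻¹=(0 4 2 1 7 5) 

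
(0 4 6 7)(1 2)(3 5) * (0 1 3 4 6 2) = (0 6 7 1)(2 3 5 4)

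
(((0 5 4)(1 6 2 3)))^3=(1 3 2 6)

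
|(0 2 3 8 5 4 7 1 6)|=9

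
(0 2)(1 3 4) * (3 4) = (0 2)(1 4)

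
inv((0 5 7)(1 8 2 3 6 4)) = (0 7 5)(1 4 6 3 2 8)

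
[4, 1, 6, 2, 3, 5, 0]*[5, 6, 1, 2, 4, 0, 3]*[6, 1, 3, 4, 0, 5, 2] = [0, 2, 4, 1, 3, 6, 5]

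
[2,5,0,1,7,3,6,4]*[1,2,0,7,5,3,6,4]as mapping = [0→0,1→3,2→1,3→2,4→4,5→7,6→6,7→5]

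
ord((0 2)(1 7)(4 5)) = 2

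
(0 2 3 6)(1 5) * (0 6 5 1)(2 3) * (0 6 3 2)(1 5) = (0 2)(1 5 6 3)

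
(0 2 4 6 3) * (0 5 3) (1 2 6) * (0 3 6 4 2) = (0 4 1) (3 5 6) 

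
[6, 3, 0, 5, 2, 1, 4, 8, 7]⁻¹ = [2, 5, 4, 1, 6, 3, 0, 8, 7]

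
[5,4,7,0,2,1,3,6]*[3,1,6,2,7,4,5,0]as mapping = [0→4,1→7,2→0,3→3,4→6,5→1,6→2,7→5]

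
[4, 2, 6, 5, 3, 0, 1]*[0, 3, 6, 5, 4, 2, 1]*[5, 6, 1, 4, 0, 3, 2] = [0, 2, 6, 1, 3, 5, 4]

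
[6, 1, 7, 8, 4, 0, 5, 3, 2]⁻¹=[5, 1, 8, 7, 4, 6, 0, 2, 3]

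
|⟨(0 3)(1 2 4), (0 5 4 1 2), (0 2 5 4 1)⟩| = 720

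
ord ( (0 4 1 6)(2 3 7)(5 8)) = 12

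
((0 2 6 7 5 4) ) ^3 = (0 7) (2 5) (4 6) 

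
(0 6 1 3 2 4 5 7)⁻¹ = (0 7 5 4 2 3 1 6)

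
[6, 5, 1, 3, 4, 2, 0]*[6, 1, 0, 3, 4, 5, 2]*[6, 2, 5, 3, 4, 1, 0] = [5, 1, 2, 3, 4, 6, 0]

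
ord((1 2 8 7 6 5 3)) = 7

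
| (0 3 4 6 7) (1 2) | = 10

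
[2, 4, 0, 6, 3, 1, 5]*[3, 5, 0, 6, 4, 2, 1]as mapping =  [0→0, 1→4, 2→3, 3→1, 4→6, 5→5, 6→2]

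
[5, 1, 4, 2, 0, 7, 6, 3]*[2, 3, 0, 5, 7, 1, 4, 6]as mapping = [0→1, 1→3, 2→7, 3→0, 4→2, 5→6, 6→4, 7→5]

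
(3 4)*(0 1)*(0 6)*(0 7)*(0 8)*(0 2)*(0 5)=(0 1 6 7 8 2 5) (3 4) 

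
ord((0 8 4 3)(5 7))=4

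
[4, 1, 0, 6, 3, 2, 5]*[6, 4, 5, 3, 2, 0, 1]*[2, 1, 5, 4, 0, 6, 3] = [5, 0, 3, 1, 4, 6, 2]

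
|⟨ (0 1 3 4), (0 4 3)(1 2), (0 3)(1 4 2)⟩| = 120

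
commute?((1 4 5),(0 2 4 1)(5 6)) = no:(1 4 5)*(0 2 4 1)(5 6) = (0 2 4 6 5),(0 2 4 1)(5 6)*(1 4 5) = (0 2 5 6 1)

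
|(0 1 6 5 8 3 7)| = 7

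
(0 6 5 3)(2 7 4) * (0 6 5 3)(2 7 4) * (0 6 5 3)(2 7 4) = (0 3 5 6)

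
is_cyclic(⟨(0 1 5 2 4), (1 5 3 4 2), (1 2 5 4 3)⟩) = no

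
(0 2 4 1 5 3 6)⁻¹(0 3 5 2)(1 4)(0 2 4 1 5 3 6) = (1 5)(2 6 3 4)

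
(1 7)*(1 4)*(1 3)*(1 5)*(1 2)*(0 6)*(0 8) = (0 6 8)(1 7 4 3 5 2)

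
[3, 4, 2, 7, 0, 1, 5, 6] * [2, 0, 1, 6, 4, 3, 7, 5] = [6, 4, 1, 5, 2, 0, 3, 7]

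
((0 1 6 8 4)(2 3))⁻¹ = (0 4 8 6 1)(2 3)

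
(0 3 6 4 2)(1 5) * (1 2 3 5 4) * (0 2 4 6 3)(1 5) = (0 1 6 5 4)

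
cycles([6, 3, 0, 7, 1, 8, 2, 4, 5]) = (0 6 2)(1 3 7 4)(5 8)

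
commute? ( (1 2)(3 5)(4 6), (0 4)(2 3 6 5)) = no: (1 2)(3 5)(4 6) * (0 4)(2 3 6 5) = (0 4 5 6)(1 3 2), (0 4)(2 3 6 5) * (1 2)(3 5)(4 6) = (0 6 3 4)(1 2 5)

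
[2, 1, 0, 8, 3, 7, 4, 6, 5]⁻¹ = [2, 1, 0, 4, 6, 8, 7, 5, 3]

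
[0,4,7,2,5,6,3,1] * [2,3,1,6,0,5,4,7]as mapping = [0→2,1→0,2→7,3→1,4→5,5→4,6→6,7→3]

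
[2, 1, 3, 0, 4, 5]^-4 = [3, 1, 0, 2, 4, 5]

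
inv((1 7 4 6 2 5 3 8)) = (1 8 3 5 2 6 4 7)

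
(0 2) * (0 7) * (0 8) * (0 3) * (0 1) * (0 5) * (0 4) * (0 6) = (0 2 7 8 3 1 5 4 6)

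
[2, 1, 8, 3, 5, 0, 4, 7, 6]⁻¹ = [5, 1, 0, 3, 6, 4, 8, 7, 2]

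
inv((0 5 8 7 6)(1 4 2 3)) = (0 6 7 8 5)(1 3 2 4)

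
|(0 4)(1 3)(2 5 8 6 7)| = 10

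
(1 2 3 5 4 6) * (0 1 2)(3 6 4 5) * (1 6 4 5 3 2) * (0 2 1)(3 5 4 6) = (0 3 1 2 6)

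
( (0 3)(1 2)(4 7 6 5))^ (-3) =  (0 3)(1 2)(4 7 6 5)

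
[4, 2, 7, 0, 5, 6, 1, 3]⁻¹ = [3, 6, 1, 7, 0, 4, 5, 2]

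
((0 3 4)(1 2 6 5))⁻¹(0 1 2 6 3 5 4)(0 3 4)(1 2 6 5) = (0 3 2 6 5 4 1)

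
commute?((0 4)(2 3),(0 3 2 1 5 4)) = no:(0 4)(2 3)*(0 3 2 1 5 4) = (1 5 4 3),(0 3 2 1 5 4)*(0 4)(2 3) = (0 2 1 5)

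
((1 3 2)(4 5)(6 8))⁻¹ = (1 2 3)(4 5)(6 8)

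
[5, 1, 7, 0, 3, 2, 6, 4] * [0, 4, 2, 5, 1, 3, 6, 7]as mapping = [0→3, 1→4, 2→7, 3→0, 4→5, 5→2, 6→6, 7→1]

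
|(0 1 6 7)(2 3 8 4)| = 4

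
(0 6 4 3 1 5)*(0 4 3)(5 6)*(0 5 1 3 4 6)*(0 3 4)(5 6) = (0 1 3 4 6)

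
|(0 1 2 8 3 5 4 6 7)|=9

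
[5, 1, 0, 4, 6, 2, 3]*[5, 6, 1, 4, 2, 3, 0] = [3, 6, 5, 2, 0, 1, 4]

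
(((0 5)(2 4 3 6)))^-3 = (0 5)(2 4 3 6)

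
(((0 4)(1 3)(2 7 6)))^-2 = (2 7 6)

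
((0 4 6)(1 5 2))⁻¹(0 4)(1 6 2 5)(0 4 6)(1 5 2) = (0 1 2 5)(4 6)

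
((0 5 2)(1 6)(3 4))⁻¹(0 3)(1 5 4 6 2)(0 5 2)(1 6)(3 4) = (0 6 2 3 1)(4 5)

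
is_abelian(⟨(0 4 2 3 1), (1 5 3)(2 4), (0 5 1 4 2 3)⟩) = no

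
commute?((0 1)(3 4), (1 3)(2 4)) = no:(0 1)(3 4)*(1 3)(2 4) = (0 3 2 4 1), (1 3)(2 4)*(0 1)(3 4) = (0 1 4 2 3)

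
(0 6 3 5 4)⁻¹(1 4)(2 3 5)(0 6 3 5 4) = (0 1)(2 5 4)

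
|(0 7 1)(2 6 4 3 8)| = 15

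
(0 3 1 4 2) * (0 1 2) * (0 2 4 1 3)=(2 3 4)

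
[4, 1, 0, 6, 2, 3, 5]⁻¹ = [2, 1, 4, 5, 0, 6, 3]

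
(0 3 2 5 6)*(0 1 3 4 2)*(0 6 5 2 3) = (0 4 3 6 1)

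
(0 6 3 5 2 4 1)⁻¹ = (0 1 4 2 5 3 6)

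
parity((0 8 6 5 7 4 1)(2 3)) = odd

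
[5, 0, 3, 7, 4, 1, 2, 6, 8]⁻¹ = [1, 5, 6, 2, 4, 0, 7, 3, 8]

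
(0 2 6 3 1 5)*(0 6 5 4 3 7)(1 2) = (0 1 4 3 2 5 6 7)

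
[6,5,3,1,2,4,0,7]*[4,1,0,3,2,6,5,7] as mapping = [0→5,1→6,2→3,3→1,4→0,5→2,6→4,7→7] 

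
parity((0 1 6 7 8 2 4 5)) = odd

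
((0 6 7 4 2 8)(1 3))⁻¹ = (0 8 2 4 7 6)(1 3)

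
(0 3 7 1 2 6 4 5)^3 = (0 1 4 3 2 5 7 6)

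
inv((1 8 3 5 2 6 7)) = (1 7 6 2 5 3 8)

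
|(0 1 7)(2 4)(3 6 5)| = 6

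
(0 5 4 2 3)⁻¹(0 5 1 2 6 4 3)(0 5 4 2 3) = (0 5 4 1 3 6 2)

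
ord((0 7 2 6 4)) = 5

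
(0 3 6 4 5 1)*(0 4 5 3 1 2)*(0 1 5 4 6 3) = (0 5 2 1 6 4)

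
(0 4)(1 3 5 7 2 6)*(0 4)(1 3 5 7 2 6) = (1 5 2)(3 7 6)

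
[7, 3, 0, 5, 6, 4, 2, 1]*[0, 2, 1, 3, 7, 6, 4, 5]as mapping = [0→5, 1→3, 2→0, 3→6, 4→4, 5→7, 6→1, 7→2]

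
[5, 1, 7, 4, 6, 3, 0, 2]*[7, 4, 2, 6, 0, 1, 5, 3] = [1, 4, 3, 0, 5, 6, 7, 2]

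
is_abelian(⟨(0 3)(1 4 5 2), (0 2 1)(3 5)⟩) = no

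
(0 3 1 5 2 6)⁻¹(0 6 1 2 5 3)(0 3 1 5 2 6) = (0 5 6 2 1 3)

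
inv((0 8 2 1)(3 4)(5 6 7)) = (0 1 2 8)(3 4)(5 7 6)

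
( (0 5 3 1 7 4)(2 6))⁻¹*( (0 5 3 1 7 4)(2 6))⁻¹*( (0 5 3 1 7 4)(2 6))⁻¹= (0 1)(2 6)(3 4)(5 7)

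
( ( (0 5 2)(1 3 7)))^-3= ()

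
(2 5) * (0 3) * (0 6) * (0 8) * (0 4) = (0 3 6 8 4)(2 5)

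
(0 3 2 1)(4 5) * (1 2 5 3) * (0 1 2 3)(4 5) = (0 2 3 4)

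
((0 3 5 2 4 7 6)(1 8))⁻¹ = (0 6 7 4 2 5 3)(1 8)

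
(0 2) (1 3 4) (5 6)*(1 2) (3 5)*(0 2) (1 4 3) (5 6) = (0 4) (1 6) 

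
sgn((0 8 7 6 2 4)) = -1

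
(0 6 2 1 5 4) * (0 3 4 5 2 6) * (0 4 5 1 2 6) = (0 4 3 5 1 6) 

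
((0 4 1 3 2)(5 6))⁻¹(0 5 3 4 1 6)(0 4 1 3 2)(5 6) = (1 3 5 4 6 2)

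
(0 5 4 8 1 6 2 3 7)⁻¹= (0 7 3 2 6 1 8 4 5)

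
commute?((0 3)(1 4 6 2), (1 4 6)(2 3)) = no:(0 3)(1 4 6 2) * (1 4 6)(2 3) = (0 2 4 1 6 3), (1 4 6)(2 3) * (0 3)(1 4 6 2) = (0 3 1 6 4 2)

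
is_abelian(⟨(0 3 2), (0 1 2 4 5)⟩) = no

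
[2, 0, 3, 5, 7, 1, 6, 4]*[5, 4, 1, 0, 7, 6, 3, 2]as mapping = [0→1, 1→5, 2→0, 3→6, 4→2, 5→4, 6→3, 7→7]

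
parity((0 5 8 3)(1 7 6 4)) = even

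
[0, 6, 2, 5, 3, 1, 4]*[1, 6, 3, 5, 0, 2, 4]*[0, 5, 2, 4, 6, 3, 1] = [5, 6, 4, 2, 3, 1, 0]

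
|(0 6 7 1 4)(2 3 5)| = 15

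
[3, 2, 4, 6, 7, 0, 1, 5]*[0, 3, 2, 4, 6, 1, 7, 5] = [4, 2, 6, 7, 5, 0, 3, 1]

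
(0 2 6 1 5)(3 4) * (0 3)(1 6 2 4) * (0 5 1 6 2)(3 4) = (0 3 6 2)(4 5)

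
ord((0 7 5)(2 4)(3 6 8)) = 6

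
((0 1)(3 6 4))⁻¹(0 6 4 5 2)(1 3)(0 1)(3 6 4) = (0 6)(1 4 3 5 2)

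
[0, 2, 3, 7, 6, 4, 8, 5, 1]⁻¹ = [0, 8, 1, 2, 5, 7, 4, 3, 6]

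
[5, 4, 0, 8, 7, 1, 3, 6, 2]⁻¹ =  [2, 5, 8, 6, 1, 0, 7, 4, 3]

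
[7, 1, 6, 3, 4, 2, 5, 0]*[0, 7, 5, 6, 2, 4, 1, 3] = [3, 7, 1, 6, 2, 5, 4, 0]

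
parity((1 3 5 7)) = odd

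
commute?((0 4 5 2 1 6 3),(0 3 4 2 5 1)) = no:(0 4 5 2 1 6 3) * (0 3 4 2 5 1) = (0 2)(1 6 4),(0 3 4 2 5 1) * (0 4 5 2 1 6 3) = (1 4)(3 5 6)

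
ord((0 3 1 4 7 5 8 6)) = 8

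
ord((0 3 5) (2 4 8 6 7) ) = 15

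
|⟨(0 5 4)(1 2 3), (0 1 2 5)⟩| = 720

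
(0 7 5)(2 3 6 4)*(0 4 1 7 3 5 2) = (0 3 6 1 7 2 5 4)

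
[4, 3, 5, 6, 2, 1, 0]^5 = [3, 2, 0, 5, 6, 4, 1]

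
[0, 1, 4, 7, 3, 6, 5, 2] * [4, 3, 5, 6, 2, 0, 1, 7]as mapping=[0→4, 1→3, 2→2, 3→7, 4→6, 5→1, 6→0, 7→5]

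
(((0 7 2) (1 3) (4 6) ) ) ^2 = (0 2 7) 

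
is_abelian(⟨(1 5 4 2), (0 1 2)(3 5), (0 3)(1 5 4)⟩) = no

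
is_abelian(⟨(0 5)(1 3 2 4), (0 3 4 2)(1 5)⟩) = no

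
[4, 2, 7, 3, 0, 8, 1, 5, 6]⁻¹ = [4, 6, 1, 3, 0, 7, 8, 2, 5]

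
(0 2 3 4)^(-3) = (0 2 3 4)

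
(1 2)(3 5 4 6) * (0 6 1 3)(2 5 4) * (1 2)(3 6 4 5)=(0 4 2 6)(1 3 5)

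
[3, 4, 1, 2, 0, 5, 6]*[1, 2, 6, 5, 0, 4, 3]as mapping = [0→5, 1→0, 2→2, 3→6, 4→1, 5→4, 6→3]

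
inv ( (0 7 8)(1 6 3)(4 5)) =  (0 8 7)(1 3 6)(4 5)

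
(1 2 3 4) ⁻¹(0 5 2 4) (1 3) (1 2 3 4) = (0 5 3 1) (2 4) 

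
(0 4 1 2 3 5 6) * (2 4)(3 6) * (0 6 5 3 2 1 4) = (0 1)(2 5)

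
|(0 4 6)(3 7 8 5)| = 12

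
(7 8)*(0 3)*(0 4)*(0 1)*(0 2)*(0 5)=(0 3 4 1 2 5)(7 8)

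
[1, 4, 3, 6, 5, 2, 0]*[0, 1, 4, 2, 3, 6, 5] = [1, 3, 2, 5, 6, 4, 0]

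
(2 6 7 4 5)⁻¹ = (2 5 4 7 6)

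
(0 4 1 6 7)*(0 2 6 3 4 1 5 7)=(0 1 3 4 5 7 2 6)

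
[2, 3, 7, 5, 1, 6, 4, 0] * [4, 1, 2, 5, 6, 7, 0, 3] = [2, 5, 3, 7, 1, 0, 6, 4]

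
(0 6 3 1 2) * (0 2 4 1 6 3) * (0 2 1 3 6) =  (0 6 2 1 4 3)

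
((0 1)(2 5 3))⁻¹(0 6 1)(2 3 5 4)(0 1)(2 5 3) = (0 1 6)(2 3 4 5)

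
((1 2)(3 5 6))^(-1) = (1 2)(3 6 5)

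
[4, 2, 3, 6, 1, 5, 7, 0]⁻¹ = [7, 4, 1, 2, 0, 5, 3, 6]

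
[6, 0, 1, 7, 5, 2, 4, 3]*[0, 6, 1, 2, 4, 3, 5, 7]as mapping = [0→5, 1→0, 2→6, 3→7, 4→3, 5→1, 6→4, 7→2]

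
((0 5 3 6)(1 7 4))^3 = (0 6 3 5)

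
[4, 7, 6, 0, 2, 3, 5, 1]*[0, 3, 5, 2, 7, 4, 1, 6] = [7, 6, 1, 0, 5, 2, 4, 3]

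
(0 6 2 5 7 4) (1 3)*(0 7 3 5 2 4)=(0 6 4 7) (1 5 3) 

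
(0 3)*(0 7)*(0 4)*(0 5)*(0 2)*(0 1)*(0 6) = (0 3 7 4 5 2 1 6) 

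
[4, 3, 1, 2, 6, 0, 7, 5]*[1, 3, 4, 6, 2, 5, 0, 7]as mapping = [0→2, 1→6, 2→3, 3→4, 4→0, 5→1, 6→7, 7→5]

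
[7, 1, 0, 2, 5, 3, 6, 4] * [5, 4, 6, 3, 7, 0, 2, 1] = [1, 4, 5, 6, 0, 3, 2, 7]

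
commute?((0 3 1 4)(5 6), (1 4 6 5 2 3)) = no:(0 3 1 4)(5 6)*(1 4 6 5 2 3) = (0 1 6 2 3 4), (1 4 6 5 2 3)*(0 3 1 4)(5 6) = (0 3 4 5 2 1)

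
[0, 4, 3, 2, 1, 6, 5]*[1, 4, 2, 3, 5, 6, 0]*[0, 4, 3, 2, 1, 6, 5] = [4, 6, 2, 3, 1, 0, 5]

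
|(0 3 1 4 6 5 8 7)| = 8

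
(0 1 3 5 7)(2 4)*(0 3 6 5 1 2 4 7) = (0 2 7 3 1 6 5)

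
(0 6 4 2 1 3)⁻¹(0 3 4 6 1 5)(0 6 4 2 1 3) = (0 2 4 3 5 6)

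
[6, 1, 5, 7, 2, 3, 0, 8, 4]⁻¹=[6, 1, 4, 5, 8, 2, 0, 3, 7]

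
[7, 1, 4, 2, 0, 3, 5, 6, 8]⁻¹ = [4, 1, 3, 5, 2, 6, 7, 0, 8]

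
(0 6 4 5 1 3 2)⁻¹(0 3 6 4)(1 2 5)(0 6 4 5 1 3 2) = (0 1 3)(2 4 5 6)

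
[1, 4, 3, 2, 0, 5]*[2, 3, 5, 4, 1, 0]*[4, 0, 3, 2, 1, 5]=[2, 0, 1, 5, 3, 4]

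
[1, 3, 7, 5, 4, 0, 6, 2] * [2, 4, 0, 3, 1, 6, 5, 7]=[4, 3, 7, 6, 1, 2, 5, 0]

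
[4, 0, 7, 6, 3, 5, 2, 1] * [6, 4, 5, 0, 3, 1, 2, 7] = [3, 6, 7, 2, 0, 1, 5, 4]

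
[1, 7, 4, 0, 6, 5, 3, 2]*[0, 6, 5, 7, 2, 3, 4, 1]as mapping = [0→6, 1→1, 2→2, 3→0, 4→4, 5→3, 6→7, 7→5]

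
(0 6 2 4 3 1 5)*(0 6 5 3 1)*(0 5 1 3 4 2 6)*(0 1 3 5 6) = (0 3 6)(1 4 5)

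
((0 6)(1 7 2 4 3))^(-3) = (0 6)(1 2 3 7 4)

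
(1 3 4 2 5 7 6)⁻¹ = (1 6 7 5 2 4 3)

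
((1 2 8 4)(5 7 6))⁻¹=(1 4 8 2)(5 6 7)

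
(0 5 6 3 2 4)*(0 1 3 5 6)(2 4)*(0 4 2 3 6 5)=(0 5 4 1 6)(2 3)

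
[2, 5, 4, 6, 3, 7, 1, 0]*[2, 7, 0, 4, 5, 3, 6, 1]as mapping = [0→0, 1→3, 2→5, 3→6, 4→4, 5→1, 6→7, 7→2]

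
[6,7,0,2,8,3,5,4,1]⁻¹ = [2,8,3,5,7,6,0,1,4]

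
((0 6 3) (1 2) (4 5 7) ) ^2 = (0 3 6) (4 7 5) 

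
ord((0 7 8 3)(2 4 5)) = 12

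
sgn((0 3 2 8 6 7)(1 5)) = 1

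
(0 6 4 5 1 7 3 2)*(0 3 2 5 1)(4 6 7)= (0 7 2 3 5)(1 4)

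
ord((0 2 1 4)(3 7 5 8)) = 4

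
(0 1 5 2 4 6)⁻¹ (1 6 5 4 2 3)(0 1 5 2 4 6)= (0 2 6 4 3 5)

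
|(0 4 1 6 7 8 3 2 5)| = 9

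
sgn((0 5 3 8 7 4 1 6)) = -1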